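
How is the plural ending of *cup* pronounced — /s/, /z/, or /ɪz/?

/s/

The stem *cup* ends in a voiceless non-sibilant consonant.
The plural suffix surfaces as /ɪz/ after sibilants, /s/ after other voiceless consonants, and /z/ after other voiced sounds.
So the plural -s on *cup* is pronounced /s/.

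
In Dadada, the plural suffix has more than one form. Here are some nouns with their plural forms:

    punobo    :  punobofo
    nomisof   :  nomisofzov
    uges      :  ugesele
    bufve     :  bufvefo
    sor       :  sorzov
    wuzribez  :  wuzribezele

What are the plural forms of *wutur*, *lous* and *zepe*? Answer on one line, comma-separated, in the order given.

wuturzov, lousele, zepefo

The pattern is sibilance of the final sound: -ele when the stem ends in a sibilant (*uges*, *wuzribez*); -zov when the stem ends in a non-sibilant consonant (*nomisof*, *sor*); -fo when the stem ends in a vowel (*punobo*, *bufve*).
The final sound of *wutur* is /r/, which is a non-sibilant consonant, so the suffix is -zov, giving *wuturzov*.
*lous* — final sound /s/ (a sibilant) → -ele → *lousele*.
*zepe* — final sound /e/ (a vowel) → -fo → *zepefo*.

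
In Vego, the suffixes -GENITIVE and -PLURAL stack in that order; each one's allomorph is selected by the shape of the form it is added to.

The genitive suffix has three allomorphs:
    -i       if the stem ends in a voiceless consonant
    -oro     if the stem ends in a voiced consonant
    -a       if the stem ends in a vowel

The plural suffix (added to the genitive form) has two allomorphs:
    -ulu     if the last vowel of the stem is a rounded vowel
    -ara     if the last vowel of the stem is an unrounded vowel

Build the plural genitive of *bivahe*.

*bivahe* — final sound /e/ (a vowel) → -a → *bivahea*.
The genitive form *bivahea* — last vowel /a/ (an unrounded vowel) → -ara → *bivaheaara*.

bivaheaara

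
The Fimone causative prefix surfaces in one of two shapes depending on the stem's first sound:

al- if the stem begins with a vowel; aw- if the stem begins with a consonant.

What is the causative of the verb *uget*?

The first sound of *uget* is /u/, which is a vowel, so the prefix is al-, giving *aluget*.

aluget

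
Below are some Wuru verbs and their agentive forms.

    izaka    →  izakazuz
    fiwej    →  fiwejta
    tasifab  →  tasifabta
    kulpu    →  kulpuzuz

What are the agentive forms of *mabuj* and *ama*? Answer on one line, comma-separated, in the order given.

mabujta, amazuz

The pattern is consonant vs. vowel: -ta when the stem ends in a consonant (*fiwej*, *tasifab*); -zuz when the stem ends in a vowel (*izaka*, *kulpu*).
Since the final sound of *mabuj* is /j/ (a consonant), it takes -ta, giving *mabujta*.
*ama*: final sound = /a/, a vowel → -zuz → *amazuz*.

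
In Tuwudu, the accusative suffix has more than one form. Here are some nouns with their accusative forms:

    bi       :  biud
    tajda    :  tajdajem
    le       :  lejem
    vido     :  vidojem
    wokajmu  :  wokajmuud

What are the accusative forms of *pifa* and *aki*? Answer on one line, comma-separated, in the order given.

Looking at the last vowel of each stem: -ud when the last vowel of the stem is a high vowel (*bi*, *wokajmu*); -jem when the last vowel of the stem is a non-high vowel (*tajda*, *le*, *vido*).
*pifa*: last vowel = /a/, a non-high vowel → -jem → *pifajem*.
*aki*: last vowel = /i/, a high vowel → -ud → *akiud*.

pifajem, akiud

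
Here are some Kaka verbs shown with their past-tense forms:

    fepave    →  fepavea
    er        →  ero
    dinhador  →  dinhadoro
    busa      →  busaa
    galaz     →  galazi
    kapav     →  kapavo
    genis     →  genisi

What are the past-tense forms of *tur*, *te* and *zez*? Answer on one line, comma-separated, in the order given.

turo, tea, zezi

The suffix is conditioned by the final sound: -i when the stem ends in a sibilant (*galaz*, *genis*); -o when the stem ends in a non-sibilant consonant (*er*, *dinhador*, *kapav*); -a when the stem ends in a vowel (*fepave*, *busa*).
Since the final sound of *tur* is /r/ (a non-sibilant consonant), it takes -o, giving *turo*.
*te* — final sound /e/ (a vowel) → -a → *tea*.
*zez*: final sound = /z/, a sibilant → -i → *zezi*.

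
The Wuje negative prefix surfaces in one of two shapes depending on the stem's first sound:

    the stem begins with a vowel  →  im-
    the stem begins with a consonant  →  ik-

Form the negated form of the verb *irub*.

imirub

Since the first sound of *irub* is /i/ (a vowel), it takes im-, giving *imirub*.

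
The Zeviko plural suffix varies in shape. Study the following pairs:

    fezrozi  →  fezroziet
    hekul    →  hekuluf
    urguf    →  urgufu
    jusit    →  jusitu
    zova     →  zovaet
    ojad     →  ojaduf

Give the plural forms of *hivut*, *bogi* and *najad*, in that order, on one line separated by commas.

The suffix is conditioned by the final sound: -u when the stem ends in a voiceless consonant (*urguf*, *jusit*); -uf when the stem ends in a voiced consonant (*hekul*, *ojad*); -et when the stem ends in a vowel (*fezrozi*, *zova*).
Since the final sound of *hivut* is /t/ (a voiceless consonant), it takes -u, giving *hivutu*.
*bogi*: final sound = /i/, a vowel → -et → *bogiet*.
*najad* — final sound /d/ (a voiced consonant) → -uf → *najaduf*.

hivutu, bogiet, najaduf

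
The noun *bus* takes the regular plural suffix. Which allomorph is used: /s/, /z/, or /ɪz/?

/ɪz/

The stem *bus* ends in a sibilant (/s, z, ʃ, ʒ, tʃ, dʒ/).
The plural suffix surfaces as /ɪz/ after sibilants, /s/ after other voiceless consonants, and /z/ after other voiced sounds.
So the plural -s on *bus* is pronounced /ɪz/.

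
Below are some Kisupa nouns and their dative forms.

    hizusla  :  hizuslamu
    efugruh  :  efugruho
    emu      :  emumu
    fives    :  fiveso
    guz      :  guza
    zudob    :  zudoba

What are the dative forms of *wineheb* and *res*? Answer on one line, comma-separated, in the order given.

The pattern is voicing of the final sound: -o when the stem ends in a voiceless consonant (*efugruh*, *fives*); -a when the stem ends in a voiced consonant (*guz*, *zudob*); -mu when the stem ends in a vowel (*hizusla*, *emu*).
The final sound of *wineheb* is /b/, which is a voiced consonant, so the suffix is -a, giving *wineheba*.
Since the final sound of *res* is /s/ (a voiceless consonant), it takes -o, giving *reso*.

wineheba, reso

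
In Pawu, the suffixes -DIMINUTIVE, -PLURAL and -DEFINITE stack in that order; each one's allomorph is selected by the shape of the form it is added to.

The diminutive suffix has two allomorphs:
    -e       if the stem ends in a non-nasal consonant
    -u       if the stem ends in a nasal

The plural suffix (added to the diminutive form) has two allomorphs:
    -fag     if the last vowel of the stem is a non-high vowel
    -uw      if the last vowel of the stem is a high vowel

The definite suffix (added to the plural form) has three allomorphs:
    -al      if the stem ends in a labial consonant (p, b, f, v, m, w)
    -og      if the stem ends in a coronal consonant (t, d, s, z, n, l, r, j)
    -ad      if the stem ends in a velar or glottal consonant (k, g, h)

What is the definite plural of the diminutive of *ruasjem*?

Since the final consonant of *ruasjem* is /m/ (a nasal), it takes -u, giving *ruasjemu*.
Since the last vowel of the diminutive form *ruasjemu* is /u/ (a high vowel), it takes -uw, giving *ruasjemuuw*.
The plural form *ruasjemuuw* — final consonant /w/ (labial) → -al → *ruasjemuuwal*.

ruasjemuuwal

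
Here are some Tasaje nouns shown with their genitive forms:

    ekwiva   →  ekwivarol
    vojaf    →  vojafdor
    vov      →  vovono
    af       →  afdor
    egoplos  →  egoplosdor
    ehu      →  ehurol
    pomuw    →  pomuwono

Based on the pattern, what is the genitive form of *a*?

The pattern is voicing of the final sound: -dor when the stem ends in a voiceless consonant (*vojaf*, *af*, *egoplos*); -ono when the stem ends in a voiced consonant (*vov*, *pomuw*); -rol when the stem ends in a vowel (*ekwiva*, *ehu*).
*a* — final sound /a/ (a vowel) → -rol → *arol*.

arol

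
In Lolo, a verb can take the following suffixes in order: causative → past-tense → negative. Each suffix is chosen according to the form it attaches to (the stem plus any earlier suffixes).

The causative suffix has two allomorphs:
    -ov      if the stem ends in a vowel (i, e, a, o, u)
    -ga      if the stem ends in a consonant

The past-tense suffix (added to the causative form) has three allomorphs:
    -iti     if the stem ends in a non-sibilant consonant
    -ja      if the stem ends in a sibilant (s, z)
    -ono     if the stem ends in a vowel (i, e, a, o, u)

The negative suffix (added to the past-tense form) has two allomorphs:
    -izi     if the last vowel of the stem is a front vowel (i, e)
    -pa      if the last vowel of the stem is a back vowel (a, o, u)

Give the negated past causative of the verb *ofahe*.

*ofahe*: final sound = /e/, a vowel → -ov → *ofaheov*.
The final sound of the causative form *ofaheov* is /v/, which is a non-sibilant consonant, so the past-tense suffix is -iti, giving *ofaheoviti*.
The last vowel of the past-tense form *ofaheoviti* is /i/, which is a front vowel, so the negative suffix is -izi, giving *ofaheovitiizi*.

ofaheovitiizi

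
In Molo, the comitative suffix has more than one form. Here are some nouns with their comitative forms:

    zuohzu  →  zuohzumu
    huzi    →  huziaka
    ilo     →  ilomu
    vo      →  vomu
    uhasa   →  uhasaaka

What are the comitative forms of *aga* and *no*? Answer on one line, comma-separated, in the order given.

agaaka, nomu

The alternation tracks the last vowel of the stem — -mu when the last vowel of the stem is a rounded vowel (*zuohzu*, *ilo*, *vo*); -aka when the last vowel of the stem is an unrounded vowel (*huzi*, *uhasa*).
*aga*: last vowel = /a/, an unrounded vowel → -aka → *agaaka*.
*no* — last vowel /o/ (a rounded vowel) → -mu → *nomu*.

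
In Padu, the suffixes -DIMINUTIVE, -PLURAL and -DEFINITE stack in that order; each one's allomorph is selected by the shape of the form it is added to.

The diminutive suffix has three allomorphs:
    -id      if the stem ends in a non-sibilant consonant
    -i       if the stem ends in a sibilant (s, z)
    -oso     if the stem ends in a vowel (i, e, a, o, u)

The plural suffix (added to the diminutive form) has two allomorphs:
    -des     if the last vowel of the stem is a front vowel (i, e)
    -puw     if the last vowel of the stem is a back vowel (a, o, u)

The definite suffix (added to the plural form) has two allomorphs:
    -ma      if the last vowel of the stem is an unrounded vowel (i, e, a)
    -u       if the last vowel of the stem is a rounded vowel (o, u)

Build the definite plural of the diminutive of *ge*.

*ge*: final sound = /e/, a vowel → -oso → *geoso*.
The diminutive form *geoso*: last vowel = /o/, a back vowel → -puw → *geosopuw*.
Since the last vowel of the plural form *geosopuw* is /u/ (a rounded vowel), it takes -u, giving *geosopuwu*.

geosopuwu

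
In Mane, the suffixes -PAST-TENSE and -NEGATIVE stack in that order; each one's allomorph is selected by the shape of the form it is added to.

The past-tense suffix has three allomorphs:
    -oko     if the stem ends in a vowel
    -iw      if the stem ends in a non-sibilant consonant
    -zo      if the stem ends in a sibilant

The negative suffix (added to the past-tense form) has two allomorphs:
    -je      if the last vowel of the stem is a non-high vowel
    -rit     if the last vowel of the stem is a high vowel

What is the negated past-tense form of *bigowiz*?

bigowizzoje

*bigowiz* — final sound /z/ (a sibilant) → -zo → *bigowizzo*.
The past-tense form *bigowizzo* — last vowel /o/ (a non-high vowel) → -je → *bigowizzoje*.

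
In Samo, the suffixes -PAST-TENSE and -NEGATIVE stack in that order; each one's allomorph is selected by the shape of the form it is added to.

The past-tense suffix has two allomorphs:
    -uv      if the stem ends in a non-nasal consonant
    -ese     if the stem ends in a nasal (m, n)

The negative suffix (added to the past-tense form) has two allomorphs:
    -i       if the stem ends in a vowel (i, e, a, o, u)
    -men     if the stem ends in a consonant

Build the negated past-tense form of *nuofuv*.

nuofuvuvmen

Since the final consonant of *nuofuv* is /v/ (non-nasal), it takes -uv, giving *nuofuvuv*.
The past-tense form *nuofuvuv*: final sound = /v/, a consonant → -men → *nuofuvuvmen*.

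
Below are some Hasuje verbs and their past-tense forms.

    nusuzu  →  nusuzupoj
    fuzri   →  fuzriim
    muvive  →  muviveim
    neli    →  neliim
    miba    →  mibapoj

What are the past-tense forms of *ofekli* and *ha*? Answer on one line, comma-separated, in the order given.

Looking at the last vowel of each stem: -im when the last vowel of the stem is a front vowel (*fuzri*, *muvive*, *neli*); -poj when the last vowel of the stem is a back vowel (*nusuzu*, *miba*).
The last vowel of *ofekli* is /i/, which is a front vowel, so the suffix is -im, giving *ofekliim*.
The last vowel of *ha* is /a/, which is a back vowel, so the suffix is -poj, giving *hapoj*.

ofekliim, hapoj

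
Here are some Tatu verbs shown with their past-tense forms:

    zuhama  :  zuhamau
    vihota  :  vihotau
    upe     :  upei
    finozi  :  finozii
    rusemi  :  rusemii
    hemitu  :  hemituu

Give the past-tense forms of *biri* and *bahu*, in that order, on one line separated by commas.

birii, bahuu

Looking at the last vowel of each stem: -i when the last vowel of the stem is a front vowel (*upe*, *finozi*, *rusemi*); -u when the last vowel of the stem is a back vowel (*zuhama*, *vihota*, *hemitu*).
Since the last vowel of *biri* is /i/ (a front vowel), it takes -i, giving *birii*.
*bahu* — last vowel /u/ (a back vowel) → -u → *bahuu*.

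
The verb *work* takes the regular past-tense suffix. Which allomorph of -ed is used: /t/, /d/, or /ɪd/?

The stem *work* ends in a voiceless consonant other than /t/.
The -ed suffix is realized as /ɪd/ after /t, d/; as /t/ after other voiceless consonants; and as /d/ after other voiced sounds.
So -ed on *work* is pronounced /t/.

/t/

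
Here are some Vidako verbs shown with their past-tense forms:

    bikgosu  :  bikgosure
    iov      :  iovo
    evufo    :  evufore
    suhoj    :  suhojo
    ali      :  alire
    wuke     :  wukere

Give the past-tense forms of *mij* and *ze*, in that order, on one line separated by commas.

mijo, zere

The suffix is conditioned by the final sound: -o when the stem ends in a consonant (*iov*, *suhoj*); -re when the stem ends in a vowel (*bikgosu*, *evufo*, *ali*, *wuke*).
The final sound of *mij* is /j/, which is a consonant, so the suffix is -o, giving *mijo*.
The final sound of *ze* is /e/, which is a vowel, so the suffix is -re, giving *zere*.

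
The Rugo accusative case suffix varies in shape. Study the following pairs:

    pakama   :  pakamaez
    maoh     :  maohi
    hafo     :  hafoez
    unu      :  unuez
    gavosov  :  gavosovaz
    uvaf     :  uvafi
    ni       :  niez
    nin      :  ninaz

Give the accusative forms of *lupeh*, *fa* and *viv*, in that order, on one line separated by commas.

The alternation tracks the final sound of the stem — -i when the stem ends in a voiceless consonant (*maoh*, *uvaf*); -az when the stem ends in a voiced consonant (*gavosov*, *nin*); -ez when the stem ends in a vowel (*pakama*, *hafo*, *unu*, *ni*).
The final sound of *lupeh* is /h/, which is a voiceless consonant, so the suffix is -i, giving *lupehi*.
*fa* — final sound /a/ (a vowel) → -ez → *faez*.
The final sound of *viv* is /v/, which is a voiced consonant, so the suffix is -az, giving *vivaz*.

lupehi, faez, vivaz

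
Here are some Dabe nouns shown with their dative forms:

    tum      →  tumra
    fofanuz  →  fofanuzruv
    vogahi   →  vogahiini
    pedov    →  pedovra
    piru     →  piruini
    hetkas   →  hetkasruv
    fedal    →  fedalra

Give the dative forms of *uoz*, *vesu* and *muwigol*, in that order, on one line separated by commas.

uozruv, vesuini, muwigolra

The alternation tracks the final sound of the stem — -ruv when the stem ends in a sibilant (*fofanuz*, *hetkas*); -ra when the stem ends in a non-sibilant consonant (*tum*, *pedov*, *fedal*); -ini when the stem ends in a vowel (*vogahi*, *piru*).
*uoz* — final sound /z/ (a sibilant) → -ruv → *uozruv*.
Since the final sound of *vesu* is /u/ (a vowel), it takes -ini, giving *vesuini*.
Since the final sound of *muwigol* is /l/ (a non-sibilant consonant), it takes -ra, giving *muwigolra*.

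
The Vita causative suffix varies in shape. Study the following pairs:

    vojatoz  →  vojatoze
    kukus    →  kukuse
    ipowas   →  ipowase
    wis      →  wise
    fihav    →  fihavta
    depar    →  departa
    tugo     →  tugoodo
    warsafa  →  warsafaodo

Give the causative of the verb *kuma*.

kumaodo

The pattern is sibilance of the final sound: -e when the stem ends in a sibilant (*vojatoz*, *kukus*, *ipowas*, *wis*); -ta when the stem ends in a non-sibilant consonant (*fihav*, *depar*); -odo when the stem ends in a vowel (*tugo*, *warsafa*).
*kuma* — final sound /a/ (a vowel) → -odo → *kumaodo*.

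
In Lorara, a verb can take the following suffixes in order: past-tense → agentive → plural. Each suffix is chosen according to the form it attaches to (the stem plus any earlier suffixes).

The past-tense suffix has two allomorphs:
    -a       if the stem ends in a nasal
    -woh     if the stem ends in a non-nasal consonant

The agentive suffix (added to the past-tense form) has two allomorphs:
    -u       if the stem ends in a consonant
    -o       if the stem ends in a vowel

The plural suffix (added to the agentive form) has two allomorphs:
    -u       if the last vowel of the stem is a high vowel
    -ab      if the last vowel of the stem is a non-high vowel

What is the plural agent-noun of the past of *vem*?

Since the final consonant of *vem* is /m/ (a nasal), it takes -a, giving *vema*.
Since the final sound of the past-tense form *vema* is /a/ (a vowel), it takes -o, giving *vemao*.
The agentive form *vemao*: last vowel = /o/, a non-high vowel → -ab → *vemaoab*.

vemaoab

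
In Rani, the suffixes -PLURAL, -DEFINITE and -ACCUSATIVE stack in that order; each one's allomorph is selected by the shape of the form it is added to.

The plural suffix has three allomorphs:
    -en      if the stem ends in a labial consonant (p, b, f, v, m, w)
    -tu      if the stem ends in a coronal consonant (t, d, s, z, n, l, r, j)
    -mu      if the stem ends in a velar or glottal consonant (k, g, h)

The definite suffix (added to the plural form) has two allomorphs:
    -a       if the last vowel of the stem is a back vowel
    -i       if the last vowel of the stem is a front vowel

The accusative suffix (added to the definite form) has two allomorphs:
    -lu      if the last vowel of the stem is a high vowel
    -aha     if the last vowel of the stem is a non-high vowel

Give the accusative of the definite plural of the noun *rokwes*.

*rokwes* — final consonant /s/ (coronal) → -tu → *rokwestu*.
The plural form *rokwestu* — last vowel /u/ (a back vowel) → -a → *rokwestua*.
The definite form *rokwestua*: last vowel = /a/, a non-high vowel → -aha → *rokwestuaaha*.

rokwestuaaha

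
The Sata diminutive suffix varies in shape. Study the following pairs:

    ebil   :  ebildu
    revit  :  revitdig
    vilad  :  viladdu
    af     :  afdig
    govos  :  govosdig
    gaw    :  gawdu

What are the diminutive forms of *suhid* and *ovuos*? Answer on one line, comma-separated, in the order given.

The pattern is voicing of the final consonant: -dig when the stem ends in a voiceless consonant (*revit*, *af*, *govos*); -du when the stem ends in a voiced consonant (*ebil*, *vilad*, *gaw*).
Since the final consonant of *suhid* is /d/ (voiced), it takes -du, giving *suhiddu*.
*ovuos* — final consonant /s/ (voiceless) → -dig → *ovuosdig*.

suhiddu, ovuosdig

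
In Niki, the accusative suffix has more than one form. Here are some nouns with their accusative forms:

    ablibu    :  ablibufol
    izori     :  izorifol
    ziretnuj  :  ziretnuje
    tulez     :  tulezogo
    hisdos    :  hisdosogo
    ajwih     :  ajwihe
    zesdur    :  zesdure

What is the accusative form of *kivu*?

kivufol

The pattern is sibilance of the final sound: -ogo when the stem ends in a sibilant (*tulez*, *hisdos*); -e when the stem ends in a non-sibilant consonant (*ziretnuj*, *ajwih*, *zesdur*); -fol when the stem ends in a vowel (*ablibu*, *izori*).
*kivu* — final sound /u/ (a vowel) → -fol → *kivufol*.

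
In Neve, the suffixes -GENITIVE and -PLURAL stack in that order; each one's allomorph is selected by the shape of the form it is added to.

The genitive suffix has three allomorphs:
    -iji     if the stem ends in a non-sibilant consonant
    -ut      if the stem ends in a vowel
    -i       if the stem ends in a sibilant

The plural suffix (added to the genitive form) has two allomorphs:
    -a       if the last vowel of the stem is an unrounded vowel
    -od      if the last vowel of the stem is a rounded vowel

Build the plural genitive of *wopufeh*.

*wopufeh*: final sound = /h/, a non-sibilant consonant → -iji → *wopufehiji*.
The last vowel of the genitive form *wopufehiji* is /i/, which is an unrounded vowel, so the plural suffix is -a, giving *wopufehijia*.

wopufehijia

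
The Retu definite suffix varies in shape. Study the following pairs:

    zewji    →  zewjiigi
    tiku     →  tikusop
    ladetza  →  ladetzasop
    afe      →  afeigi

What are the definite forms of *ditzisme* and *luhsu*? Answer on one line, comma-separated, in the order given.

ditzismeigi, luhsusop

The alternation tracks the last vowel of the stem — -igi when the last vowel of the stem is a front vowel (*zewji*, *afe*); -sop when the last vowel of the stem is a back vowel (*tiku*, *ladetza*).
*ditzisme*: last vowel = /e/, a front vowel → -igi → *ditzismeigi*.
*luhsu*: last vowel = /u/, a back vowel → -sop → *luhsusop*.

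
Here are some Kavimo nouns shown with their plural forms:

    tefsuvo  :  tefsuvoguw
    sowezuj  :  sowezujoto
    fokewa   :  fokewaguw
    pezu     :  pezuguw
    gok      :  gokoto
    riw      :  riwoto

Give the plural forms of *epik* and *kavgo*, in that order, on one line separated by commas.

The pattern is consonant vs. vowel: -oto when the stem ends in a consonant (*sowezuj*, *gok*, *riw*); -guw when the stem ends in a vowel (*tefsuvo*, *fokewa*, *pezu*).
*epik* — final sound /k/ (a consonant) → -oto → *epikoto*.
Since the final sound of *kavgo* is /o/ (a vowel), it takes -guw, giving *kavgoguw*.

epikoto, kavgoguw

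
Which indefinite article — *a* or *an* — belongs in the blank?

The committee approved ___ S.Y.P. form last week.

an

The indefinite article is chosen by the initial *sound* of the following word, not its spelling.
The initialism *S.Y.P.* is read letter by letter; the first letter, S, is pronounced /ɛs/, which begins with a vowel sound.
So the article is *an*: The committee approved an S.Y.P. form last week.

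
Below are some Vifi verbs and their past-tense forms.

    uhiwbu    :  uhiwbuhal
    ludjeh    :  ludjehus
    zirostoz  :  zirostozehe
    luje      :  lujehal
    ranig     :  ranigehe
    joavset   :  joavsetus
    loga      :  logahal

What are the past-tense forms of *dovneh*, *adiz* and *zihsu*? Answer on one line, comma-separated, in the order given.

The pattern is voicing of the final sound: -us when the stem ends in a voiceless consonant (*ludjeh*, *joavset*); -ehe when the stem ends in a voiced consonant (*zirostoz*, *ranig*); -hal when the stem ends in a vowel (*uhiwbu*, *luje*, *loga*).
Since the final sound of *dovneh* is /h/ (a voiceless consonant), it takes -us, giving *dovnehus*.
The final sound of *adiz* is /z/, which is a voiced consonant, so the suffix is -ehe, giving *adizehe*.
*zihsu* — final sound /u/ (a vowel) → -hal → *zihsuhal*.

dovnehus, adizehe, zihsuhal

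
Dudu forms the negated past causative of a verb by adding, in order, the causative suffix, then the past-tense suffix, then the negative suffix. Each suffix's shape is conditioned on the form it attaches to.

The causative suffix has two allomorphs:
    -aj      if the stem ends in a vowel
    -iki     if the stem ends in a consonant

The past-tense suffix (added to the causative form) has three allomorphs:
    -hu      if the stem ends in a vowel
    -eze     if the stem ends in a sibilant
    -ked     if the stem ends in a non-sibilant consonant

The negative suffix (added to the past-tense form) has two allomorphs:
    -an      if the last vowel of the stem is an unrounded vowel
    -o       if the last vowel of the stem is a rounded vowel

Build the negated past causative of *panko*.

*panko*: final sound = /o/, a vowel → -aj → *pankoaj*.
The causative form *pankoaj* — final sound /j/ (a non-sibilant consonant) → -ked → *pankoajked*.
The past-tense form *pankoajked*: last vowel = /e/, an unrounded vowel → -an → *pankoajkedan*.

pankoajkedan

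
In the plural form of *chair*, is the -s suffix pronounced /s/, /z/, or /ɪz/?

/z/

The stem *chair* ends in a voiced non-sibilant sound.
The plural suffix surfaces as /ɪz/ after sibilants, /s/ after other voiceless consonants, and /z/ after other voiced sounds.
So the plural -s on *chair* is pronounced /z/.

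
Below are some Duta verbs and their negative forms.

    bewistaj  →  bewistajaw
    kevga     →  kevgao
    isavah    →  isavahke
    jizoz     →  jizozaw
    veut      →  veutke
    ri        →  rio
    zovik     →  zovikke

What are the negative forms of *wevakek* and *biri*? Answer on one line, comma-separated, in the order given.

wevakekke, birio

The alternation tracks the final sound of the stem — -ke when the stem ends in a voiceless consonant (*isavah*, *veut*, *zovik*); -aw when the stem ends in a voiced consonant (*bewistaj*, *jizoz*); -o when the stem ends in a vowel (*kevga*, *ri*).
Since the final sound of *wevakek* is /k/ (a voiceless consonant), it takes -ke, giving *wevakekke*.
*biri*: final sound = /i/, a vowel → -o → *birio*.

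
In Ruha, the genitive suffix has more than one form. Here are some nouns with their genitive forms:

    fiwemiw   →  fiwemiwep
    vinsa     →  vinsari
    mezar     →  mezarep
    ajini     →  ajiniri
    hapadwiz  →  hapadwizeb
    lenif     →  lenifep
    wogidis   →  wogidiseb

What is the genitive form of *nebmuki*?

nebmukiri

The pattern is sibilance of the final sound: -eb when the stem ends in a sibilant (*hapadwiz*, *wogidis*); -ep when the stem ends in a non-sibilant consonant (*fiwemiw*, *mezar*, *lenif*); -ri when the stem ends in a vowel (*vinsa*, *ajini*).
*nebmuki*: final sound = /i/, a vowel → -ri → *nebmukiri*.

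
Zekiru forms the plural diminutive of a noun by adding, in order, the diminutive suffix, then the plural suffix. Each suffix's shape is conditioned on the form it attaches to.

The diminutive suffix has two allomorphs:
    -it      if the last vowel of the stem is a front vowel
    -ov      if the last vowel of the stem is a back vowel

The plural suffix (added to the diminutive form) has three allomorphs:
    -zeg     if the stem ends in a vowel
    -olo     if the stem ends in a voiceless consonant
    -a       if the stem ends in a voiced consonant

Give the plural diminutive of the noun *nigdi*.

nigdiitolo

*nigdi* — last vowel /i/ (a front vowel) → -it → *nigdiit*.
The diminutive form *nigdiit*: final sound = /t/, a voiceless consonant → -olo → *nigdiitolo*.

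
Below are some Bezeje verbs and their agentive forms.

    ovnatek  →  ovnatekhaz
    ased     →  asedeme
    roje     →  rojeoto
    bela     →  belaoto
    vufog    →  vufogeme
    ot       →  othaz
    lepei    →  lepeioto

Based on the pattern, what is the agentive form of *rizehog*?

The suffix is conditioned by the final sound: -haz when the stem ends in a voiceless consonant (*ovnatek*, *ot*); -eme when the stem ends in a voiced consonant (*ased*, *vufog*); -oto when the stem ends in a vowel (*roje*, *bela*, *lepei*).
Since the final sound of *rizehog* is /g/ (a voiced consonant), it takes -eme, giving *rizehogeme*.

rizehogeme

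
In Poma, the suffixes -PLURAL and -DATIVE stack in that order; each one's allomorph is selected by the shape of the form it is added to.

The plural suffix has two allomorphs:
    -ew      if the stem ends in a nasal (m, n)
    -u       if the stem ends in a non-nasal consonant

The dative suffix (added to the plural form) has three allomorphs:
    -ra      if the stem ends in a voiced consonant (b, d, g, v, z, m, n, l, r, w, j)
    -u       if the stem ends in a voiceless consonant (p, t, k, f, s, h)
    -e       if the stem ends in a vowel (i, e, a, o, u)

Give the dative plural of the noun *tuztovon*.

The final consonant of *tuztovon* is /n/, which is a nasal, so the plural suffix is -ew, giving *tuztovonew*.
Since the final sound of the plural form *tuztovonew* is /w/ (a voiced consonant), it takes -ra, giving *tuztovonewra*.

tuztovonewra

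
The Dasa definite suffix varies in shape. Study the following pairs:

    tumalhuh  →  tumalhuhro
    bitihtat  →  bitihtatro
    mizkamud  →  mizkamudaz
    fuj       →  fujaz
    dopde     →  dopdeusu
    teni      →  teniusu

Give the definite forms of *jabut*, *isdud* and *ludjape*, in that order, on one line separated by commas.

The suffix is conditioned by the final sound: -ro when the stem ends in a voiceless consonant (*tumalhuh*, *bitihtat*); -az when the stem ends in a voiced consonant (*mizkamud*, *fuj*); -usu when the stem ends in a vowel (*dopde*, *teni*).
*jabut*: final sound = /t/, a voiceless consonant → -ro → *jabutro*.
*isdud*: final sound = /d/, a voiced consonant → -az → *isdudaz*.
Since the final sound of *ludjape* is /e/ (a vowel), it takes -usu, giving *ludjapeusu*.

jabutro, isdudaz, ludjapeusu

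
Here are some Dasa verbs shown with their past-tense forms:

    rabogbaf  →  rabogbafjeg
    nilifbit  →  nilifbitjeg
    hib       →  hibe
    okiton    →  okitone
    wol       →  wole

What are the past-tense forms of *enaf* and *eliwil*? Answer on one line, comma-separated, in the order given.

enafjeg, eliwile

Looking at the final consonant of each stem: -jeg when the stem ends in a voiceless consonant (*rabogbaf*, *nilifbit*); -e when the stem ends in a voiced consonant (*hib*, *okiton*, *wol*).
*enaf*: final consonant = /f/, voiceless → -jeg → *enafjeg*.
Since the final consonant of *eliwil* is /l/ (voiced), it takes -e, giving *eliwile*.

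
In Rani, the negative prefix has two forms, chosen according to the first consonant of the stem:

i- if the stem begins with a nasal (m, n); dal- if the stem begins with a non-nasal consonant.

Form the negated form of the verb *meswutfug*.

imeswutfug

*meswutfug* — first consonant /m/ (a nasal) → i- → *imeswutfug*.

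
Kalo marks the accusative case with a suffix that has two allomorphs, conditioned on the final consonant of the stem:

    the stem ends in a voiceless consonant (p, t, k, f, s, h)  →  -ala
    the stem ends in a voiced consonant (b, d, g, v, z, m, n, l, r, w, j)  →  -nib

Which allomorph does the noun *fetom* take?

-nib

*fetom* — final consonant /m/ (voiced) → -nib.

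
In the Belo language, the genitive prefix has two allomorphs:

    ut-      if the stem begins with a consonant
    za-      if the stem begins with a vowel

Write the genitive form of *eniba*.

The first sound of *eniba* is /e/, which is a vowel, so the prefix is za-, giving *zaeniba*.

zaeniba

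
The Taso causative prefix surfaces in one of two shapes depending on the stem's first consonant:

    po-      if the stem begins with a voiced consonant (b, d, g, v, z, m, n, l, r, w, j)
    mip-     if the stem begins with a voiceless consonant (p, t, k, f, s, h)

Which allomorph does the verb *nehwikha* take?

po-

*nehwikha* — first consonant /n/ (voiced) → po-.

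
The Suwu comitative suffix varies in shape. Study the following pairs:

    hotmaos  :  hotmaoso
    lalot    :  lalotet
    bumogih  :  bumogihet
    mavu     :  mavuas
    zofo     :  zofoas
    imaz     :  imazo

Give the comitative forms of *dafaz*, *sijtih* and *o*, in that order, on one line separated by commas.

The alternation tracks the final sound of the stem — -o when the stem ends in a sibilant (*hotmaos*, *imaz*); -et when the stem ends in a non-sibilant consonant (*lalot*, *bumogih*); -as when the stem ends in a vowel (*mavu*, *zofo*).
Since the final sound of *dafaz* is /z/ (a sibilant), it takes -o, giving *dafazo*.
*sijtih* — final sound /h/ (a non-sibilant consonant) → -et → *sijtihet*.
Since the final sound of *o* is /o/ (a vowel), it takes -as, giving *oas*.

dafazo, sijtihet, oas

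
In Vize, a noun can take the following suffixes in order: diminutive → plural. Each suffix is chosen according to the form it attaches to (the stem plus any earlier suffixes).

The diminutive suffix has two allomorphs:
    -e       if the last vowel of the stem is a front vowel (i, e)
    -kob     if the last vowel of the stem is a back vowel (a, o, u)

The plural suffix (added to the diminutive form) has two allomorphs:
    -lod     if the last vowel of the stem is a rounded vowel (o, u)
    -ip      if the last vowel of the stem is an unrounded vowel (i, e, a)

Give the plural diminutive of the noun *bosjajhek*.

bosjajhekeip

*bosjajhek*: last vowel = /e/, a front vowel → -e → *bosjajheke*.
The last vowel of the diminutive form *bosjajheke* is /e/, which is an unrounded vowel, so the plural suffix is -ip, giving *bosjajhekeip*.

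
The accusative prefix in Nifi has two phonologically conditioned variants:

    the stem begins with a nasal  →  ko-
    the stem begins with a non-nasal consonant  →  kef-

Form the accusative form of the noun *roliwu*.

The first consonant of *roliwu* is /r/, which is non-nasal, so the prefix is kef-, giving *kefroliwu*.

kefroliwu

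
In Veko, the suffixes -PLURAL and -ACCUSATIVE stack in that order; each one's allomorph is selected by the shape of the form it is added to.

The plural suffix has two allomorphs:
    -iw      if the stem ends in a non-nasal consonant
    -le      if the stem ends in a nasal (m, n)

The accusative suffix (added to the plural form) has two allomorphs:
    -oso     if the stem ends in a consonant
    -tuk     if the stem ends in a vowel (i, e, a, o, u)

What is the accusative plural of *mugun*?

*mugun*: final consonant = /n/, a nasal → -le → *mugunle*.
Since the final sound of the plural form *mugunle* is /e/ (a vowel), it takes -tuk, giving *mugunletuk*.

mugunletuk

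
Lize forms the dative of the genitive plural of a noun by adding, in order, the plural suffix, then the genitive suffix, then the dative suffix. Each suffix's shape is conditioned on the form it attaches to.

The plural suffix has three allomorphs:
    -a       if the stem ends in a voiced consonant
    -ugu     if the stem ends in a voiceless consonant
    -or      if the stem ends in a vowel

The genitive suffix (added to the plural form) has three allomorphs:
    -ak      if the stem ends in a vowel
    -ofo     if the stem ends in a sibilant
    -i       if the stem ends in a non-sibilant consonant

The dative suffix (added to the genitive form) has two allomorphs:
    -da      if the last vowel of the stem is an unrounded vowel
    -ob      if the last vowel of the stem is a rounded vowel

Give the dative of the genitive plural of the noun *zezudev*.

The final sound of *zezudev* is /v/, which is a voiced consonant, so the plural suffix is -a, giving *zezudeva*.
The final sound of the plural form *zezudeva* is /a/, which is a vowel, so the genitive suffix is -ak, giving *zezudevaak*.
The genitive form *zezudevaak* — last vowel /a/ (an unrounded vowel) → -da → *zezudevaakda*.

zezudevaakda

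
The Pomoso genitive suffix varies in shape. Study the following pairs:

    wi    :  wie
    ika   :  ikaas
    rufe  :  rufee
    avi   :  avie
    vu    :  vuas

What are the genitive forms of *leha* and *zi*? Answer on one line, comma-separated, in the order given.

lehaas, zie

The alternation tracks the last vowel of the stem — -e when the last vowel of the stem is a front vowel (*wi*, *rufe*, *avi*); -as when the last vowel of the stem is a back vowel (*ika*, *vu*).
The last vowel of *leha* is /a/, which is a back vowel, so the suffix is -as, giving *lehaas*.
The last vowel of *zi* is /i/, which is a front vowel, so the suffix is -e, giving *zie*.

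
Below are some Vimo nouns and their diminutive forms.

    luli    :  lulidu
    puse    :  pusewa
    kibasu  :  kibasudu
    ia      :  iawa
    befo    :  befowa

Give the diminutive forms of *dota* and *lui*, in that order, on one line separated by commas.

The alternation tracks the last vowel of the stem — -du when the last vowel of the stem is a high vowel (*luli*, *kibasu*); -wa when the last vowel of the stem is a non-high vowel (*puse*, *ia*, *befo*).
The last vowel of *dota* is /a/, which is a non-high vowel, so the suffix is -wa, giving *dotawa*.
Since the last vowel of *lui* is /i/ (a high vowel), it takes -du, giving *luidu*.

dotawa, luidu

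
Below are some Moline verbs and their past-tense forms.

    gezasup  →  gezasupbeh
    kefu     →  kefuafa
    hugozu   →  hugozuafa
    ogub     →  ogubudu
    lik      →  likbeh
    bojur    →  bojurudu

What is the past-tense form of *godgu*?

Looking at the final sound of each stem: -beh when the stem ends in a voiceless consonant (*gezasup*, *lik*); -udu when the stem ends in a voiced consonant (*ogub*, *bojur*); -afa when the stem ends in a vowel (*kefu*, *hugozu*).
The final sound of *godgu* is /u/, which is a vowel, so the suffix is -afa, giving *godguafa*.

godguafa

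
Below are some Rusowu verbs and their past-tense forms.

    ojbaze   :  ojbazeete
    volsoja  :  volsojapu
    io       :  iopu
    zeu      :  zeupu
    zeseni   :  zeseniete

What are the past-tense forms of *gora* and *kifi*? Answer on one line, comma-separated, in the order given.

gorapu, kifiete

The alternation tracks the last vowel of the stem — -ete when the last vowel of the stem is a front vowel (*ojbaze*, *zeseni*); -pu when the last vowel of the stem is a back vowel (*volsoja*, *io*, *zeu*).
Since the last vowel of *gora* is /a/ (a back vowel), it takes -pu, giving *gorapu*.
Since the last vowel of *kifi* is /i/ (a front vowel), it takes -ete, giving *kifiete*.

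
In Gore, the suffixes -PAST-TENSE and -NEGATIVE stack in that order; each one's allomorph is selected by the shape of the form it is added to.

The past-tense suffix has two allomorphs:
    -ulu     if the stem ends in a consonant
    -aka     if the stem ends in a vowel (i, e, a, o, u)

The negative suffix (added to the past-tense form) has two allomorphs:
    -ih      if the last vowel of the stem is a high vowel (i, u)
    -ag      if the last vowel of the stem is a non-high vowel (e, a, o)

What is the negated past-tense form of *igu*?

iguakaag

The final sound of *igu* is /u/, which is a vowel, so the past-tense suffix is -aka, giving *iguaka*.
The last vowel of the past-tense form *iguaka* is /a/, which is a non-high vowel, so the negative suffix is -ag, giving *iguakaag*.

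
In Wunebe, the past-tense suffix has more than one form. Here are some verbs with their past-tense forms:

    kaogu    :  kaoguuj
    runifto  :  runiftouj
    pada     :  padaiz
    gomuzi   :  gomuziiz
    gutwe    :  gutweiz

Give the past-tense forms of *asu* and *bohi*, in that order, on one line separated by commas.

asuuj, bohiiz

The alternation tracks the last vowel of the stem — -uj when the last vowel of the stem is a rounded vowel (*kaogu*, *runifto*); -iz when the last vowel of the stem is an unrounded vowel (*pada*, *gomuzi*, *gutwe*).
*asu*: last vowel = /u/, a rounded vowel → -uj → *asuuj*.
Since the last vowel of *bohi* is /i/ (an unrounded vowel), it takes -iz, giving *bohiiz*.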